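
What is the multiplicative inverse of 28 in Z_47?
Since 47 is prime, by Fermat 28^(-1) ≡ 28^{45} ≡ 42 (mod 47). Verify: 28 × 42 = 1176 ≡ 1 (mod 47)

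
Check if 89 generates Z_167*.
89^{83} ≡ 1 mod 167 and 83 < 166, so ord_167(89) = 83 ≠ 166 and 89 is not a primitive root.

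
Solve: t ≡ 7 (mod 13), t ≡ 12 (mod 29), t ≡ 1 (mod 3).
M = 13 × 29 × 3 = 1131. M₁ = 87, y₁ ≡ 3 (mod 13). M₂ = 39, y₂ ≡ 3 (mod 29). M₃ = 377, y₃ ≡ 2 (mod 3). t = 7×87×3 + 12×39×3 + 1×377×2 ≡ 592 (mod 1131)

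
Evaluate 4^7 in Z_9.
By repeated squaring mod 9: 4^{1}≡4, 4^{2}≡7, 4^{4}≡4. Then 4^{7} = 4^{4+2+1} ≡ 4 × 7 × 4 ≡ 4 mod 9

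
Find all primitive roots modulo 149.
There are φ(148) = 72 primitive roots mod 149: {2, 3, 8, 10, 11, 12, 13, 14, 15, 18, 21, 23, 27, 32, 34, 38, 40, 41, 43, 48, 50, 51, 52, 55, 56, 57, 58, 59, 60, 62, 65, 66, 70, 71, 72, 74, 75, 77, 78, 79, 83, 84, 87, 89, 90, 91, 92, 93, 94, 97, 98, 99, 101, 106, 108, 109, 111, 115, 117, 122, 126, 128, 131, 134, 135, 136, 137, 138, 139, 141, 146, 147}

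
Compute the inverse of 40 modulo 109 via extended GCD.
Extended GCD: 40(30) + 109(-11) = 1. So 40^(-1) ≡ 30 (mod 109). Verify: 40 × 30 = 1200 ≡ 1 (mod 109)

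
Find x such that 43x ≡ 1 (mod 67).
Since 67 is prime, by Fermat 43^(-1) ≡ 43^{65} ≡ 53 (mod 67). Verify: 43 × 53 = 2279 ≡ 1 (mod 67)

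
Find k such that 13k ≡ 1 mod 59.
Since 59 is prime, by Fermat 13^(-1) ≡ 13^{57} ≡ 50 mod 59. Verify: 13 × 50 = 650 ≡ 1 mod 59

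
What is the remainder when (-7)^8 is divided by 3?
Using Fermat: (-7)^{2} ≡ 1 (mod 3). 8 ≡ 0 (mod 2). So (-7)^{8} ≡ (-7)^{0} ≡ 1 (mod 3)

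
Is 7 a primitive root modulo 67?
ord_67(7) divides 66. For each prime q|66: 7^{33}≡66, 7^{22}≡29, 7^{6}≡64, none ≡ 1. So 7 has order 66 and is a primitive root mod 67.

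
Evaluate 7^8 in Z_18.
By repeated squaring (mod 18): 7^{1}≡7, 7^{2}≡13, 7^{4}≡7, 7^{8}≡13. So 7^{8} ≡ 13 (mod 18)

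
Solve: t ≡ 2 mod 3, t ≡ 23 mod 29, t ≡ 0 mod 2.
M = 3 × 29 × 2 = 174. M₁ = 58, y₁ ≡ 1 mod 3. M₂ = 6, y₂ ≡ 5 mod 29. M₃ = 87, y₃ ≡ 1 mod 2. t = 2×58×1 + 23×6×5 + 0×87×1 ≡ 110 mod 174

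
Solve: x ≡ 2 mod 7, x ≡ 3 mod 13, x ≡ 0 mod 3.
M = 7 × 13 × 3 = 273. M₁ = 39, y₁ ≡ 2 mod 7. M₂ = 21, y₂ ≡ 5 mod 13. M₃ = 91, y₃ ≡ 1 mod 3. x = 2×39×2 + 3×21×5 + 0×91×1 ≡ 198 mod 273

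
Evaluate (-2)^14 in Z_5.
Using Fermat: (-2)^{4} ≡ 1 (mod 5). 14 ≡ 2 (mod 4). So (-2)^{14} ≡ (-2)^{2} ≡ 4 (mod 5)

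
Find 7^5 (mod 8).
By repeated squaring (mod 8): 7^{1}≡7, 7^{2}≡1, 7^{4}≡1. Then 7^{5} = 7^{4+1} ≡ 1 × 7 ≡ 7 (mod 8)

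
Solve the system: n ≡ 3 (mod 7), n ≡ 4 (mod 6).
M = 7 × 6 = 42. M₁ = 6, y₁ ≡ 6 (mod 7). M₂ = 7, y₂ ≡ 1 (mod 6). n = 3×6×6 + 4×7×1 ≡ 10 (mod 42)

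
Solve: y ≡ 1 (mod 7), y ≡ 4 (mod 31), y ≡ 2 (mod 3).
M = 7 × 31 × 3 = 651. M₁ = 93, y₁ ≡ 4 (mod 7). M₂ = 21, y₂ ≡ 3 (mod 31). M₃ = 217, y₃ ≡ 1 (mod 3). y = 1×93×4 + 4×21×3 + 2×217×1 ≡ 407 (mod 651)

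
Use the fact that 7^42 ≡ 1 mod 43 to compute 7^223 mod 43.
By Fermat: 7^{42} ≡ 1 mod 43. 223 ≡ 13 mod 42. So 7^{223} ≡ 7^{13} ≡ 7 mod 43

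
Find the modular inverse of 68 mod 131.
Since 131 is prime, by Fermat 68^(-1) ≡ 68^{129} ≡ 79 (mod 131). Verify: 68 × 79 = 5372 ≡ 1 (mod 131)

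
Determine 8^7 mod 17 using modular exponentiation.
By repeated squaring mod 17: 8^{1}≡8, 8^{2}≡13, 8^{4}≡16. Then 8^{7} = 8^{4+2+1} ≡ 16 × 13 × 8 ≡ 15 mod 17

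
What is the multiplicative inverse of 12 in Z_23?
Since 23 is prime, by Fermat 12^(-1) ≡ 12^{21} ≡ 2 (mod 23). Verify: 12 × 2 = 24 ≡ 1 (mod 23)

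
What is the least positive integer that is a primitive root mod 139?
g = 2. For each prime q|138: 2^{69}≡138, 2^{46}≡96, 2^{6}≡64, none ≡ 1, so ord_139(2) = 138 and 2 is a primitive root.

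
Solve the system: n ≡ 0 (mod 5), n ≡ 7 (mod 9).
M = 5 × 9 = 45. M₁ = 9, y₁ ≡ 4 (mod 5). M₂ = 5, y₂ ≡ 2 (mod 9). n = 0×9×4 + 7×5×2 ≡ 25 (mod 45)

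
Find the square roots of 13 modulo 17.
The square roots of 13 mod 17 are 8 and 9. Verify: 8² = 64 ≡ 13 mod 17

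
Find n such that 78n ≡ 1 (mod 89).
Since 89 is prime, by Fermat 78^(-1) ≡ 78^{87} ≡ 8 (mod 89). Verify: 78 × 8 = 624 ≡ 1 (mod 89)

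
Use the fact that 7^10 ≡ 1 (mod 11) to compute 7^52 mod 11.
By Fermat: 7^{10} ≡ 1 (mod 11). 52 = 5×10 + 2. So 7^{52} ≡ 7^{2} ≡ 5 (mod 11)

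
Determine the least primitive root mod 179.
g = 2. For each prime q|178: 2^{89}≡178, 2^{2}≡4, none ≡ 1, so ord_179(2) = 178 and 2 is a primitive root.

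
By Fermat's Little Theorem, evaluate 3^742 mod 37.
By Fermat: 3^{36} ≡ 1 mod 37. 742 ≡ 22 mod 36. So 3^{742} ≡ 3^{22} ≡ 7 mod 37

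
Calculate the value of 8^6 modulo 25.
By repeated squaring mod 25: 8^{1}≡8, 8^{2}≡14, 8^{4}≡21. Then 8^{6} = 8^{4+2} ≡ 21 × 14 ≡ 19 mod 25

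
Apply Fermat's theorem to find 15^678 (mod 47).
By Fermat: 15^{46} ≡ 1 (mod 47). 678 ≡ 34 (mod 46). So 15^{678} ≡ 15^{34} ≡ 42 (mod 47)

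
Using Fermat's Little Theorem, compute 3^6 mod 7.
By Fermat's Little Theorem, 3^{6} ≡ 1 (mod 7) since 7 is prime and gcd(3, 7) = 1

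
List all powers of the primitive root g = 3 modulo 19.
3^1, 3^2, ..., 3^{18} mod 19: [3, 9, 8, 5, 15, 7, 2, 6, 18, 16, 10, 11, 14, 4, 12, 17, 13, 1]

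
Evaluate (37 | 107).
(37/107) = 37^{53} mod 107 = 1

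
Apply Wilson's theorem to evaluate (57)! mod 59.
(58)! = (57)! × (58) ≡ -1 mod 59. So (57)! ≡ -1 × (58)^(-1) ≡ (-1)×(-1) = 1 mod 59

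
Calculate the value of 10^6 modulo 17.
By repeated squaring (mod 17): 10^{1}≡10, 10^{2}≡15, 10^{4}≡4. Then 10^{6} = 10^{4+2} ≡ 4 × 15 ≡ 9 (mod 17)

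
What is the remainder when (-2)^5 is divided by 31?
By repeated squaring (mod 31): (-2)^{1}≡29, (-2)^{2}≡4, (-2)^{4}≡16. Then (-2)^{5} = (-2)^{4+1} ≡ 16 × 29 ≡ 30 (mod 31)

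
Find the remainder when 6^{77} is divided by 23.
By Fermat: 6^{22} ≡ 1 mod 23. 77 = 3×22 + 11. So 6^{77} ≡ 6^{11} ≡ 1 mod 23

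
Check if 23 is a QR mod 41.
By Euler's criterion: 23^{20} ≡ 1 (mod 41). Since this equals 1, 23 is a QR.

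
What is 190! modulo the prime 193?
(192)! = (190)! × (191) × (192) ≡ -1 (mod 193). So (190)! ≡ -1 × [(192)(191)]^(-1) ≡ 96 (mod 193)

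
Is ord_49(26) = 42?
Powers of 26 mod 49: 26^1≡26, 26^2≡39, 26^3≡34, 26^4≡2, 26^5≡3, 26^6≡29, 26^7≡19, 26^8≡4, 26^9≡6, 26^10≡9, 26^11≡38, 26^12≡8, 26^13≡12, 26^14≡18, 26^15≡27, 26^16≡16, 26^17≡24, 26^18≡36, 26^19≡5, 26^20≡32, 26^21≡48, 26^22≡23, 26^23≡10, 26^24≡15, 26^25≡47, 26^26≡46, 26^27≡20, 26^28≡30, 26^29≡45, 26^30≡43, 26^31≡40, 26^32≡11, 26^33≡41, 26^34≡37, 26^35≡31, 26^36≡22, 26^37≡33, 26^38≡25, 26^39≡13, 26^40≡44, 26^41≡17, 26^42≡1. First k with 26^k≡1 is k=42. Yes, ord_49(26) = 42.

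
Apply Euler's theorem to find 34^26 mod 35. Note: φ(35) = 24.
By Euler: 34^{24} ≡ 1 mod 35 since gcd(34, 35) = 1. 26 = 1×24 + 2. So 34^{26} ≡ 34^{2} ≡ 1 mod 35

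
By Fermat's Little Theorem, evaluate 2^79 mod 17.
By Fermat: 2^{16} ≡ 1 mod 17. 79 = 4×16 + 15. So 2^{79} ≡ 2^{15} ≡ 9 mod 17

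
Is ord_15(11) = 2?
Powers of 11 mod 15: 11^1≡11, 11^2≡1. First k with 11^k≡1 is k=2. Yes, ord_15(11) = 2.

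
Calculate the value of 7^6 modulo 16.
By repeated squaring mod 16: 7^{1}≡7, 7^{2}≡1, 7^{4}≡1. Then 7^{6} = 7^{4+2} ≡ 1 × 1 ≡ 1 mod 16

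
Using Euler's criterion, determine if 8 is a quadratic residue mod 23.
By Euler's criterion: 8^{11} ≡ 1 (mod 23). Since this equals 1, 8 is a QR.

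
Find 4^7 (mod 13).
By repeated squaring (mod 13): 4^{1}≡4, 4^{2}≡3, 4^{4}≡9. Then 4^{7} = 4^{4+2+1} ≡ 9 × 3 × 4 ≡ 4 (mod 13)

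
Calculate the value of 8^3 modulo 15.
8^{3} = 512 ≡ 2 (mod 15)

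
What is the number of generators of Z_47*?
There are φ(47-1) = φ(46) = 22 primitive roots modulo 47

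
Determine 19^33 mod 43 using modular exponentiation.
By repeated squaring mod 43: 19^{1}≡19, 19^{2}≡17, 19^{4}≡31, 19^{8}≡15, 19^{16}≡10, 19^{32}≡14. Then 19^{33} = 19^{32+1} ≡ 14 × 19 ≡ 8 mod 43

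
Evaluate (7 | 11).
(7/11) = 7^{5} mod 11 = -1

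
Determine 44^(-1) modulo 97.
Since 97 is prime, by Fermat 44^(-1) ≡ 44^{95} ≡ 86 (mod 97). Verify: 44 × 86 = 3784 ≡ 1 (mod 97)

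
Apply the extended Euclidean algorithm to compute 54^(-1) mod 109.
Extended GCD: 54(-2) + 109(1) = 1. So 54^(-1) ≡ -2 ≡ 107 mod 109. Verify: 54 × 107 = 5778 ≡ 1 mod 109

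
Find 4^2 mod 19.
4^{2} = 16 ≡ 16 mod 19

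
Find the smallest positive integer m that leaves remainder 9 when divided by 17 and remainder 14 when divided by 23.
M = 17 × 23 = 391. M₁ = 23, y₁ ≡ 3 mod 17. M₂ = 17, y₂ ≡ 19 mod 23. m = 9×23×3 + 14×17×19 ≡ 60 mod 391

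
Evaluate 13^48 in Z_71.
By repeated squaring (mod 71): 13^{1}≡13, 13^{2}≡27, 13^{4}≡19, 13^{8}≡6, 13^{16}≡36, 13^{32}≡18. Then 13^{48} = 13^{32+16} ≡ 18 × 36 ≡ 9 (mod 71)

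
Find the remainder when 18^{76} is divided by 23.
By Fermat: 18^{22} ≡ 1 (mod 23). 76 = 3×22 + 10. So 18^{76} ≡ 18^{10} ≡ 9 (mod 23)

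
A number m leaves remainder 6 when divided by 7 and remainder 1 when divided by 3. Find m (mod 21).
M = 7 × 3 = 21. M₁ = 3, y₁ ≡ 5 (mod 7). M₂ = 7, y₂ ≡ 1 (mod 3). m = 6×3×5 + 1×7×1 ≡ 13 (mod 21)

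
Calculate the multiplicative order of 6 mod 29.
Powers of 6 mod 29: 6^1≡6, 6^2≡7, 6^3≡13, 6^4≡20, 6^5≡4, 6^6≡24, 6^7≡28, 6^8≡23, 6^9≡22, 6^10≡16, 6^11≡9, 6^12≡25, 6^13≡5, 6^14≡1. ord_29(6) = 14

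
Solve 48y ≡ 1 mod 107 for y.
Since 107 is prime, by Fermat 48^(-1) ≡ 48^{105} ≡ 29 mod 107. Verify: 48 × 29 = 1392 ≡ 1 mod 107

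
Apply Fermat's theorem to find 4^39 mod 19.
By Fermat: 4^{18} ≡ 1 mod 19. 39 = 2×18 + 3. So 4^{39} ≡ 4^{3} ≡ 7 mod 19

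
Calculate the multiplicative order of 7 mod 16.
Powers of 7 mod 16: 7^1≡7, 7^2≡1. Order = 2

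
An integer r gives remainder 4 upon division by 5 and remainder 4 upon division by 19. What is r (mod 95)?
M = 5 × 19 = 95. M₁ = 19, y₁ ≡ 4 (mod 5). M₂ = 5, y₂ ≡ 4 (mod 19). r = 4×19×4 + 4×5×4 ≡ 4 (mod 95)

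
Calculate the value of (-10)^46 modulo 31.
Using Fermat: (-10)^{30} ≡ 1 mod 31. 46 ≡ 16 mod 30. So (-10)^{46} ≡ (-10)^{16} ≡ 10 mod 31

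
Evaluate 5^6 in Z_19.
By repeated squaring mod 19: 5^{1}≡5, 5^{2}≡6, 5^{4}≡17. Then 5^{6} = 5^{4+2} ≡ 17 × 6 ≡ 7 mod 19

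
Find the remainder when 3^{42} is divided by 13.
By Fermat: 3^{12} ≡ 1 (mod 13). 42 = 3×12 + 6. So 3^{42} ≡ 3^{6} ≡ 1 (mod 13)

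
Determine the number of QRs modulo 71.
For prime 71, there are (p-1)/2 = (71-1)/2 = 35 quadratic residues (excluding 0).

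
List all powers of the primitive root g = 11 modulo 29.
11^1, 11^2, ..., 11^{28} mod 29: [11, 5, 26, 25, 14, 9, 12, 16, 2, 22, 10, 23, 21, 28, 18, 24, 3, 4, 15, 20, 17, 13, 27, 7, 19, 6, 8, 1]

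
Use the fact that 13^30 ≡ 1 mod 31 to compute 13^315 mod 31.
By Fermat: 13^{30} ≡ 1 mod 31. 315 ≡ 15 mod 30. So 13^{315} ≡ 13^{15} ≡ 30 mod 31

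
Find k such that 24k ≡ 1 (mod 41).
Since 41 is prime, by Fermat 24^(-1) ≡ 24^{39} ≡ 12 (mod 41). Verify: 24 × 12 = 288 ≡ 1 (mod 41)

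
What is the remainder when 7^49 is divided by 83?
By repeated squaring (mod 83): 7^{1}≡7, 7^{2}≡49, 7^{4}≡77, 7^{8}≡36, 7^{16}≡51, 7^{32}≡28. Then 7^{49} = 7^{32+16+1} ≡ 28 × 51 × 7 ≡ 36 (mod 83)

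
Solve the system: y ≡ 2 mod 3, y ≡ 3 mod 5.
M = 3 × 5 = 15. M₁ = 5, y₁ ≡ 2 mod 3. M₂ = 3, y₂ ≡ 2 mod 5. y = 2×5×2 + 3×3×2 ≡ 8 mod 15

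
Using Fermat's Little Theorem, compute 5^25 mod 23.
By Fermat: 5^{22} ≡ 1 mod 23. So 5^{25} = 5^{22} · 5^{3} ≡ 5^{3} ≡ 10 mod 23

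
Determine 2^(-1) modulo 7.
Since 7 is prime, by Fermat 2^(-1) ≡ 2^{5} ≡ 4 mod 7. Verify: 2 × 4 = 8 ≡ 1 mod 7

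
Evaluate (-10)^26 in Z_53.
By repeated squaring mod 53: (-10)^{1}≡43, (-10)^{2}≡47, (-10)^{4}≡36, (-10)^{8}≡24, (-10)^{16}≡46. Then (-10)^{26} = (-10)^{16+8+2} ≡ 46 × 24 × 47 ≡ 1 mod 53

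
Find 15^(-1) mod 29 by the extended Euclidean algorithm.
Extended GCD: 15(2) + 29(-1) = 1. So 15^(-1) ≡ 2 mod 29. Verify: 15 × 2 = 30 ≡ 1 mod 29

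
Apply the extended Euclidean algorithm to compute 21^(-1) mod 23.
Extended GCD: 21(11) + 23(-10) = 1. So 21^(-1) ≡ 11 (mod 23). Verify: 21 × 11 = 231 ≡ 1 (mod 23)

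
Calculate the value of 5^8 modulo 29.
By repeated squaring mod 29: 5^{1}≡5, 5^{2}≡25, 5^{4}≡16, 5^{8}≡24. So 5^{8} ≡ 24 mod 29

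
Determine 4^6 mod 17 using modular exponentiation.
By repeated squaring (mod 17): 4^{1}≡4, 4^{2}≡16, 4^{4}≡1. Then 4^{6} = 4^{4+2} ≡ 1 × 16 ≡ 16 (mod 17)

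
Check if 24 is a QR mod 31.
By Euler's criterion: 24^{15} ≡ 30 mod 31. Since this equals -1 (≡ 30), 24 is not a QR.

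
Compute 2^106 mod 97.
Using Fermat: 2^{96} ≡ 1 mod 97. 106 ≡ 10 mod 96. So 2^{106} ≡ 2^{10} ≡ 54 mod 97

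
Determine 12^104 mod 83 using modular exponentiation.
Using Fermat: 12^{82} ≡ 1 (mod 83). 104 ≡ 22 (mod 82). So 12^{104} ≡ 12^{22} ≡ 63 (mod 83)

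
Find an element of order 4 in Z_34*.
13 has order 4 mod 34 since 13^{4} ≡ 1 mod 34 and no smaller power works.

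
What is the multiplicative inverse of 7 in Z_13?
Since 13 is prime, by Fermat 7^(-1) ≡ 7^{11} ≡ 2 mod 13. Verify: 7 × 2 = 14 ≡ 1 mod 13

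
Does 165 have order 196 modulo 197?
ord_197(165) divides 196. For each prime q|196: 165^{98}≡196, 165^{28}≡114, none ≡ 1. So 165 has order 196 and is a primitive root mod 197.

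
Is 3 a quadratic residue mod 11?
By Euler's criterion: 3^{5} ≡ 1 mod 11. Since this equals 1, 3 is a QR.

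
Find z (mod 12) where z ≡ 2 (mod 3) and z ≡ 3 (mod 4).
M = 3 × 4 = 12. M₁ = 4, y₁ ≡ 1 (mod 3). M₂ = 3, y₂ ≡ 3 (mod 4). z = 2×4×1 + 3×3×3 ≡ 11 (mod 12)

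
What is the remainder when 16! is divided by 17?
By Wilson's theorem, (16)! ≡ -1 ≡ 16 mod 17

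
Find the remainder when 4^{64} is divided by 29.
By Fermat: 4^{28} ≡ 1 mod 29. 64 = 2×28 + 8. So 4^{64} ≡ 4^{8} ≡ 25 mod 29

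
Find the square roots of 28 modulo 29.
The square roots of 28 mod 29 are 12 and 17. Verify: 12² = 144 ≡ 28 (mod 29)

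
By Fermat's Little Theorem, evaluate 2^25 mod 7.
By Fermat: 2^{6} ≡ 1 mod 7. 25 = 4×6 + 1. So 2^{25} ≡ 2^{1} ≡ 2 mod 7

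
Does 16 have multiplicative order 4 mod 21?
Powers of 16 mod 21: 16^1≡16, 16^2≡4, 16^3≡1. Already 16^3≡1, so the order is 3 < 4. No, the actual order is 3.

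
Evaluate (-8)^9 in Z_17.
By repeated squaring (mod 17): (-8)^{1}≡9, (-8)^{2}≡13, (-8)^{4}≡16, (-8)^{8}≡1. Then (-8)^{9} = (-8)^{8+1} ≡ 1 × 9 ≡ 9 (mod 17)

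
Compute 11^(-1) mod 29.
Since 29 is prime, by Fermat 11^(-1) ≡ 11^{27} ≡ 8 mod 29. Verify: 11 × 8 = 88 ≡ 1 mod 29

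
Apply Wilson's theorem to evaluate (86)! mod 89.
(88)! = (86)! × (87) × (88) ≡ -1 mod 89. So (86)! ≡ -1 × [(88)(87)]^(-1) ≡ 44 mod 89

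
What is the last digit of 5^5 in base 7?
By repeated squaring mod 7: 5^{1}≡5, 5^{2}≡4, 5^{4}≡2. Then 5^{5} = 5^{4+1} ≡ 2 × 5 ≡ 3 mod 7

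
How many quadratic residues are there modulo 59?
For prime 59, there are (p-1)/2 = (59-1)/2 = 29 quadratic residues (excluding 0).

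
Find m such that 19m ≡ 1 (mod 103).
Since 103 is prime, by Fermat 19^(-1) ≡ 19^{101} ≡ 38 (mod 103). Verify: 19 × 38 = 722 ≡ 1 (mod 103)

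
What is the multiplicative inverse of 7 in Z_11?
Since 11 is prime, by Fermat 7^(-1) ≡ 7^{9} ≡ 8 (mod 11). Verify: 7 × 8 = 56 ≡ 1 (mod 11)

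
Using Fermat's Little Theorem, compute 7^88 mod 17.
By Fermat: 7^{16} ≡ 1 mod 17. 88 = 5×16 + 8. So 7^{88} ≡ 7^{8} ≡ 16 mod 17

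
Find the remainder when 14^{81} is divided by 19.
By Fermat: 14^{18} ≡ 1 mod 19. 81 = 4×18 + 9. So 14^{81} ≡ 14^{9} ≡ 18 mod 19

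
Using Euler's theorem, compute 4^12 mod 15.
By Euler: 4^{8} ≡ 1 (mod 15) since gcd(4, 15) = 1. 12 = 1×8 + 4. So 4^{12} ≡ 4^{4} ≡ 1 (mod 15)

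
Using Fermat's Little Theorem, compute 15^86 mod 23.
By Fermat: 15^{22} ≡ 1 (mod 23). 86 = 3×22 + 20. So 15^{86} ≡ 15^{20} ≡ 9 (mod 23)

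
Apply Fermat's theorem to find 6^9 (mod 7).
By Fermat: 6^{6} ≡ 1 (mod 7). So 6^{9} = 6^{6} · 6^{3} ≡ 6^{3} ≡ 6 (mod 7)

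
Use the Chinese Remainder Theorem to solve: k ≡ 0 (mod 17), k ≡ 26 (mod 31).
M = 17 × 31 = 527. M₁ = 31, y₁ ≡ 11 (mod 17). M₂ = 17, y₂ ≡ 11 (mod 31). k = 0×31×11 + 26×17×11 ≡ 119 (mod 527)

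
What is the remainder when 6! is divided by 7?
By Wilson's theorem, (6)! ≡ -1 ≡ 6 (mod 7)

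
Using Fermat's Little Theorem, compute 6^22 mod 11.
By Fermat: 6^{10} ≡ 1 (mod 11). 22 = 2×10 + 2. So 6^{22} ≡ 6^{2} ≡ 3 (mod 11)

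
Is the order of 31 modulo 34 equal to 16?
Powers of 31 mod 34: 31^1≡31, 31^2≡9, 31^3≡7, 31^4≡13, 31^5≡29, 31^6≡15, 31^7≡23, 31^8≡33, 31^9≡3, 31^10≡25, 31^11≡27, 31^12≡21, 31^13≡5, 31^14≡19, 31^15≡11, 31^16≡1. First k with 31^k≡1 is k=16. Yes, ord_34(31) = 16.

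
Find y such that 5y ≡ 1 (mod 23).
Since 23 is prime, by Fermat 5^(-1) ≡ 5^{21} ≡ 14 (mod 23). Verify: 5 × 14 = 70 ≡ 1 (mod 23)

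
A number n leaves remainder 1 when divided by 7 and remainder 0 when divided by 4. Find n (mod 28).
M = 7 × 4 = 28. M₁ = 4, y₁ ≡ 2 (mod 7). M₂ = 7, y₂ ≡ 3 (mod 4). n = 1×4×2 + 0×7×3 ≡ 8 (mod 28)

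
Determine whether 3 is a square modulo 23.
By Euler's criterion: 3^{11} ≡ 1 mod 23. Since this equals 1, 3 is a QR.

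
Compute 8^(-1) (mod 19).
Since 19 is prime, by Fermat 8^(-1) ≡ 8^{17} ≡ 12 (mod 19). Verify: 8 × 12 = 96 ≡ 1 (mod 19)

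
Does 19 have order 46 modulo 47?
ord_47(19) divides 46. For each prime q|46: 19^{23}≡46, 19^{2}≡32, none ≡ 1. So 19 has order 46 and is a primitive root mod 47.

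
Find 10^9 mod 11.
By repeated squaring mod 11: 10^{1}≡10, 10^{2}≡1, 10^{4}≡1, 10^{8}≡1. Then 10^{9} = 10^{8+1} ≡ 1 × 10 ≡ 10 mod 11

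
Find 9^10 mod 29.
By repeated squaring mod 29: 9^{1}≡9, 9^{2}≡23, 9^{4}≡7, 9^{8}≡20. Then 9^{10} = 9^{8+2} ≡ 20 × 23 ≡ 25 mod 29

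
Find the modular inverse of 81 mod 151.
Since 151 is prime, by Fermat 81^(-1) ≡ 81^{149} ≡ 110 mod 151. Verify: 81 × 110 = 8910 ≡ 1 mod 151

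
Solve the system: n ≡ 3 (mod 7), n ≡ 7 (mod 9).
M = 7 × 9 = 63. M₁ = 9, y₁ ≡ 4 (mod 7). M₂ = 7, y₂ ≡ 4 (mod 9). n = 3×9×4 + 7×7×4 ≡ 52 (mod 63)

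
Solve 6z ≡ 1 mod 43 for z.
Since 43 is prime, by Fermat 6^(-1) ≡ 6^{41} ≡ 36 mod 43. Verify: 6 × 36 = 216 ≡ 1 mod 43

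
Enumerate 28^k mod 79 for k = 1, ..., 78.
28^1, 28^2, ..., 28^{78} mod 79: [28, 73, 69, 36, 60, 21, 35, 32, 27, 45, 75, 46, 24, 40, 14, 76, 74, 18, 30, 50, 57, 16, 53, 62, 77, 23, 12, 20, 7, 38, 37, 9, 15, 25, 68, 8, 66, 31, 78, 51, 6, 10, 43, 19, 58, 44, 47, 52, 34, 4, 33, 55, 39, 65, 3, 5, 61, 49, 29, 22, 63, 26, 17, 2, 56, 67, 59, 72, 41, 42, 70, 64, 54, 11, 71, 13, 48, 1]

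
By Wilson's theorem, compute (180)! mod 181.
By Wilson's theorem, (180)! ≡ -1 ≡ 180 mod 181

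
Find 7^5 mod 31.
By repeated squaring mod 31: 7^{1}≡7, 7^{2}≡18, 7^{4}≡14. Then 7^{5} = 7^{4+1} ≡ 14 × 7 ≡ 5 mod 31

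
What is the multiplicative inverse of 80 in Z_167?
Since 167 is prime, by Fermat 80^(-1) ≡ 80^{165} ≡ 119 mod 167. Verify: 80 × 119 = 9520 ≡ 1 mod 167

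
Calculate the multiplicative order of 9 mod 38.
Powers of 9 mod 38: 9^1≡9, 9^2≡5, 9^3≡7, 9^4≡25, 9^5≡35, 9^6≡11, 9^7≡23, 9^8≡17, 9^9≡1. Order = 9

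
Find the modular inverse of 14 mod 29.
Since 29 is prime, by Fermat 14^(-1) ≡ 14^{27} ≡ 27 (mod 29). Verify: 14 × 27 = 378 ≡ 1 (mod 29)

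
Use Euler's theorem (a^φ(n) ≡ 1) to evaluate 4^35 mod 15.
By Euler: 4^{8} ≡ 1 (mod 15) since gcd(4, 15) = 1. 35 = 4×8 + 3. So 4^{35} ≡ 4^{3} ≡ 4 (mod 15)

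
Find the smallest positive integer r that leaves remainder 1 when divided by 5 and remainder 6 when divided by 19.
M = 5 × 19 = 95. M₁ = 19, y₁ ≡ 4 mod 5. M₂ = 5, y₂ ≡ 4 mod 19. r = 1×19×4 + 6×5×4 ≡ 6 mod 95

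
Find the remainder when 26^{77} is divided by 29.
By Fermat: 26^{28} ≡ 1 (mod 29). 77 = 2×28 + 21. So 26^{77} ≡ 26^{21} ≡ 12 (mod 29)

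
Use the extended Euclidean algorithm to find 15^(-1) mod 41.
Extended GCD: 15(11) + 41(-4) = 1. So 15^(-1) ≡ 11 (mod 41). Verify: 15 × 11 = 165 ≡ 1 (mod 41)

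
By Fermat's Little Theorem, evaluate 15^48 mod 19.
By Fermat: 15^{18} ≡ 1 mod 19. 48 = 2×18 + 12. So 15^{48} ≡ 15^{12} ≡ 7 mod 19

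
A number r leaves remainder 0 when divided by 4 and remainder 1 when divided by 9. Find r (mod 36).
M = 4 × 9 = 36. M₁ = 9, y₁ ≡ 1 (mod 4). M₂ = 4, y₂ ≡ 7 (mod 9). r = 0×9×1 + 1×4×7 ≡ 28 (mod 36)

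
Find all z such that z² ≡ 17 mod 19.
The square roots of 17 mod 19 are 6 and 13. Verify: 6² = 36 ≡ 17 mod 19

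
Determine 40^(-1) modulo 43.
Since 43 is prime, by Fermat 40^(-1) ≡ 40^{41} ≡ 14 (mod 43). Verify: 40 × 14 = 560 ≡ 1 (mod 43)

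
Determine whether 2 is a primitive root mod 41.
2^{20} ≡ 1 (mod 41) and 20 < 40, so ord_41(2) = 20 ≠ 40 and 2 is not a primitive root.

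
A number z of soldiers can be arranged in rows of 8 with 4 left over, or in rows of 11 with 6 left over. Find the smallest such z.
M = 8 × 11 = 88. M₁ = 11, y₁ ≡ 3 (mod 8). M₂ = 8, y₂ ≡ 7 (mod 11). z = 4×11×3 + 6×8×7 ≡ 28 (mod 88)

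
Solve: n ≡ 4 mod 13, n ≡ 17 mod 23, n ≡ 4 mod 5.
M = 13 × 23 × 5 = 1495. M₁ = 115, y₁ ≡ 6 mod 13. M₂ = 65, y₂ ≡ 17 mod 23. M₃ = 299, y₃ ≡ 4 mod 5. n = 4×115×6 + 17×65×17 + 4×299×4 ≡ 914 mod 1495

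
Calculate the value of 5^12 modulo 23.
By repeated squaring mod 23: 5^{1}≡5, 5^{2}≡2, 5^{4}≡4, 5^{8}≡16. Then 5^{12} = 5^{8+4} ≡ 16 × 4 ≡ 18 mod 23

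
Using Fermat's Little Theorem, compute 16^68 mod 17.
By Fermat: 16^{16} ≡ 1 (mod 17). 68 = 4×16 + 4. So 16^{68} ≡ 16^{4} ≡ 1 (mod 17)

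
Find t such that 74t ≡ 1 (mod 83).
Since 83 is prime, by Fermat 74^(-1) ≡ 74^{81} ≡ 46 (mod 83). Verify: 74 × 46 = 3404 ≡ 1 (mod 83)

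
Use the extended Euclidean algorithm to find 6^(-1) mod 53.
Extended GCD: 6(9) + 53(-1) = 1. So 6^(-1) ≡ 9 (mod 53). Verify: 6 × 9 = 54 ≡ 1 (mod 53)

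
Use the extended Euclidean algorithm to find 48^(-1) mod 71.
Extended GCD: 48(-34) + 71(23) = 1. So 48^(-1) ≡ -34 ≡ 37 (mod 71). Verify: 48 × 37 = 1776 ≡ 1 (mod 71)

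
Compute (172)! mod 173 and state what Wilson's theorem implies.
(172)! mod 173 = 172. Since this equals -1 (mod 173), Wilson confirms 173 is prime.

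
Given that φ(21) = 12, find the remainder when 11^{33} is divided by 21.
By Euler: 11^{12} ≡ 1 (mod 21) since gcd(11, 21) = 1. 33 = 2×12 + 9. So 11^{33} ≡ 11^{9} ≡ 8 (mod 21)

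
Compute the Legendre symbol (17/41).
(17/41) = 17^{20} mod 41 = -1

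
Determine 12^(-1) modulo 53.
Since 53 is prime, by Fermat 12^(-1) ≡ 12^{51} ≡ 31 (mod 53). Verify: 12 × 31 = 372 ≡ 1 (mod 53)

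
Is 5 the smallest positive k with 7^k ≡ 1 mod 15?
Powers of 7 mod 15: 7^1≡7, 7^2≡4, 7^3≡13, 7^4≡1. Already 7^4≡1, so the order is 4 < 5. No, the actual order is 4.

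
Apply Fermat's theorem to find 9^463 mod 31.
By Fermat: 9^{30} ≡ 1 mod 31. 463 ≡ 13 mod 30. So 9^{463} ≡ 9^{13} ≡ 18 mod 31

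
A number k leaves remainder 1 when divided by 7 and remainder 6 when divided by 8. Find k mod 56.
M = 7 × 8 = 56. M₁ = 8, y₁ ≡ 1 mod 7. M₂ = 7, y₂ ≡ 7 mod 8. k = 1×8×1 + 6×7×7 ≡ 22 mod 56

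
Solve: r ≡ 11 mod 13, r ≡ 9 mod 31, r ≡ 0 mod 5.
M = 13 × 31 × 5 = 2015. M₁ = 155, y₁ ≡ 12 mod 13. M₂ = 65, y₂ ≡ 21 mod 31. M₃ = 403, y₃ ≡ 2 mod 5. r = 11×155×12 + 9×65×21 + 0×403×2 ≡ 505 mod 2015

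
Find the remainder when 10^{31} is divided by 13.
By Fermat: 10^{12} ≡ 1 mod 13. 31 = 2×12 + 7. So 10^{31} ≡ 10^{7} ≡ 10 mod 13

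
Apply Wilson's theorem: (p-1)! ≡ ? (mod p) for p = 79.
By Wilson's theorem, (78)! ≡ -1 ≡ 78 mod 79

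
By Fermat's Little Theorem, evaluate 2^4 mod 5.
By Fermat's Little Theorem, 2^{4} ≡ 1 (mod 5) since 5 is prime and gcd(2, 5) = 1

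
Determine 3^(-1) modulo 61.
Since 61 is prime, by Fermat 3^(-1) ≡ 3^{59} ≡ 41 (mod 61). Verify: 3 × 41 = 123 ≡ 1 (mod 61)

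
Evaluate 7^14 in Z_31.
By repeated squaring mod 31: 7^{1}≡7, 7^{2}≡18, 7^{4}≡14, 7^{8}≡10. Then 7^{14} = 7^{8+4+2} ≡ 10 × 14 × 18 ≡ 9 mod 31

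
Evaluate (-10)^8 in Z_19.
By repeated squaring (mod 19): (-10)^{1}≡9, (-10)^{2}≡5, (-10)^{4}≡6, (-10)^{8}≡17. So (-10)^{8} ≡ 17 (mod 19)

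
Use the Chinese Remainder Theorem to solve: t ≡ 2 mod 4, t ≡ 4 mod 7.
M = 4 × 7 = 28. M₁ = 7, y₁ ≡ 3 mod 4. M₂ = 4, y₂ ≡ 2 mod 7. t = 2×7×3 + 4×4×2 ≡ 18 mod 28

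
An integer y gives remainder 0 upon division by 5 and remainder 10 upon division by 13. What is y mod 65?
M = 5 × 13 = 65. M₁ = 13, y₁ ≡ 2 mod 5. M₂ = 5, y₂ ≡ 8 mod 13. y = 0×13×2 + 10×5×8 ≡ 10 mod 65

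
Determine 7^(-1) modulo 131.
Since 131 is prime, by Fermat 7^(-1) ≡ 7^{129} ≡ 75 (mod 131). Verify: 7 × 75 = 525 ≡ 1 (mod 131)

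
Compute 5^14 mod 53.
By repeated squaring mod 53: 5^{1}≡5, 5^{2}≡25, 5^{4}≡42, 5^{8}≡15. Then 5^{14} = 5^{8+4+2} ≡ 15 × 42 × 25 ≡ 9 mod 53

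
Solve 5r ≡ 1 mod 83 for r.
Since 83 is prime, by Fermat 5^(-1) ≡ 5^{81} ≡ 50 mod 83. Verify: 5 × 50 = 250 ≡ 1 mod 83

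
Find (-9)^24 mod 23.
Using Fermat: (-9)^{22} ≡ 1 mod 23. 24 ≡ 2 mod 22. So (-9)^{24} ≡ (-9)^{2} ≡ 12 mod 23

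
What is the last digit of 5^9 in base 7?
Using Fermat: 5^{6} ≡ 1 mod 7. 9 ≡ 3 mod 6. So 5^{9} ≡ 5^{3} ≡ 6 mod 7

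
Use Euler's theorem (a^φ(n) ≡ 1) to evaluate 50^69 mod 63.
By Euler: 50^{36} ≡ 1 (mod 63) since gcd(50, 63) = 1. 69 = 1×36 + 33. So 50^{69} ≡ 50^{33} ≡ 8 (mod 63)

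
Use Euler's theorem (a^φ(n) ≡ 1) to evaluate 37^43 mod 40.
By Euler: 37^{16} ≡ 1 (mod 40) since gcd(37, 40) = 1. 43 = 2×16 + 11. So 37^{43} ≡ 37^{11} ≡ 13 (mod 40)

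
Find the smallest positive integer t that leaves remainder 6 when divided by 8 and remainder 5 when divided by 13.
M = 8 × 13 = 104. M₁ = 13, y₁ ≡ 5 (mod 8). M₂ = 8, y₂ ≡ 5 (mod 13). t = 6×13×5 + 5×8×5 ≡ 70 (mod 104)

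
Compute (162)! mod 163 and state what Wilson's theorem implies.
(162)! mod 163 = 162. Since this equals -1 (mod 163), Wilson confirms 163 is prime.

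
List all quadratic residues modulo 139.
Quadratic residues modulo 139: {1, 4, 5, 6, 7, 9, 11, 13, 16, 20, 24, 25, 28, 29, 30, 31, 34, 35, 36, 37, 38, 41, 42, 44, 45, 46, 47, 49, 51, 52, 54, 55, 57, 63, 64, 65, 66, 67, 69, 71, 77, 78, 79, 80, 81, 83, 86, 89, 91, 96, 99, 100, 106, 107, 112, 113, 116, 117, 118, 120, 121, 122, 124, 125, 127, 129, 131, 136, 137}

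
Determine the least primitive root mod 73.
g = 5. For each prime q|72: 5^{36}≡72, 5^{24}≡8, none ≡ 1, so ord_73(5) = 72 and 5 is a primitive root.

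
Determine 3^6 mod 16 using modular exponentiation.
By repeated squaring (mod 16): 3^{1}≡3, 3^{2}≡9, 3^{4}≡1. Then 3^{6} = 3^{4+2} ≡ 1 × 9 ≡ 9 (mod 16)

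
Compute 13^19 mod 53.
By repeated squaring mod 53: 13^{1}≡13, 13^{2}≡10, 13^{4}≡47, 13^{8}≡36, 13^{16}≡24. Then 13^{19} = 13^{16+2+1} ≡ 24 × 10 × 13 ≡ 46 mod 53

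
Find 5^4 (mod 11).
5^{4} = 625 ≡ 9 (mod 11)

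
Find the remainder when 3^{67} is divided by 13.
By Fermat: 3^{12} ≡ 1 mod 13. 67 = 5×12 + 7. So 3^{67} ≡ 3^{7} ≡ 3 mod 13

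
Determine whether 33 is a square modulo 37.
By Euler's criterion: 33^{18} ≡ 1 mod 37. Since this equals 1, 33 is a QR.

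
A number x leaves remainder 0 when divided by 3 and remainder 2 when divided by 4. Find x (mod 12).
M = 3 × 4 = 12. M₁ = 4, y₁ ≡ 1 (mod 3). M₂ = 3, y₂ ≡ 3 (mod 4). x = 0×4×1 + 2×3×3 ≡ 6 (mod 12)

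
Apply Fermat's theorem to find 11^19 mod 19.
By Fermat: 11^{18} ≡ 1 mod 19. So 11^{19} = 11^{18} · 11^{1} ≡ 11^{1} ≡ 11 mod 19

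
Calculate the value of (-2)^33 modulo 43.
By repeated squaring mod 43: (-2)^{1}≡41, (-2)^{2}≡4, (-2)^{4}≡16, (-2)^{8}≡41, (-2)^{16}≡4, (-2)^{32}≡16. Then (-2)^{33} = (-2)^{32+1} ≡ 16 × 41 ≡ 11 mod 43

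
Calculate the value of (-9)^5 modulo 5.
Using Fermat: (-9)^{4} ≡ 1 mod 5. 5 ≡ 1 mod 4. So (-9)^{5} ≡ (-9)^{1} ≡ 1 mod 5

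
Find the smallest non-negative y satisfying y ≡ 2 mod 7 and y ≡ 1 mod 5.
M = 7 × 5 = 35. M₁ = 5, y₁ ≡ 3 mod 7. M₂ = 7, y₂ ≡ 3 mod 5. y = 2×5×3 + 1×7×3 ≡ 16 mod 35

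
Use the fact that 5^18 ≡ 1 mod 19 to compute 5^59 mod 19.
By Fermat: 5^{18} ≡ 1 mod 19. 59 = 3×18 + 5. So 5^{59} ≡ 5^{5} ≡ 9 mod 19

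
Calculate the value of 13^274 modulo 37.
Using Fermat: 13^{36} ≡ 1 mod 37. 274 ≡ 22 mod 36. So 13^{274} ≡ 13^{22} ≡ 3 mod 37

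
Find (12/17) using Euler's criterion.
(12/17) = 12^{8} mod 17 = -1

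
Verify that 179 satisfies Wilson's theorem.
(178)! mod 179 = 178. Since this equals -1 mod 179, Wilson confirms 179 is prime.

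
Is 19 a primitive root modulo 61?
19^{30} ≡ 1 mod 61 and 30 < 60, so ord_61(19) = 30 ≠ 60 and 19 is not a primitive root.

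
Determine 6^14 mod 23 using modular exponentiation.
By repeated squaring (mod 23): 6^{1}≡6, 6^{2}≡13, 6^{4}≡8, 6^{8}≡18. Then 6^{14} = 6^{8+4+2} ≡ 18 × 8 × 13 ≡ 9 (mod 23)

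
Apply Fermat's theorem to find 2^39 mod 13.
By Fermat: 2^{12} ≡ 1 mod 13. 39 = 3×12 + 3. So 2^{39} ≡ 2^{3} ≡ 8 mod 13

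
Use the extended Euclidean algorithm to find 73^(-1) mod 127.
Extended GCD: 73(-40) + 127(23) = 1. So 73^(-1) ≡ -40 ≡ 87 (mod 127). Verify: 73 × 87 = 6351 ≡ 1 (mod 127)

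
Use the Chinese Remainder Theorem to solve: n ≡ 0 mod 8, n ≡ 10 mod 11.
M = 8 × 11 = 88. M₁ = 11, y₁ ≡ 3 mod 8. M₂ = 8, y₂ ≡ 7 mod 11. n = 0×11×3 + 10×8×7 ≡ 32 mod 88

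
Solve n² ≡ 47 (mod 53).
The square roots of 47 mod 53 are 10 and 43. Verify: 10² = 100 ≡ 47 (mod 53)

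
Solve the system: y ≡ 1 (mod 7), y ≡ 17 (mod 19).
M = 7 × 19 = 133. M₁ = 19, y₁ ≡ 3 (mod 7). M₂ = 7, y₂ ≡ 11 (mod 19). y = 1×19×3 + 17×7×11 ≡ 36 (mod 133)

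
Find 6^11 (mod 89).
By repeated squaring (mod 89): 6^{1}≡6, 6^{2}≡36, 6^{4}≡50, 6^{8}≡8. Then 6^{11} = 6^{8+2+1} ≡ 8 × 36 × 6 ≡ 37 (mod 89)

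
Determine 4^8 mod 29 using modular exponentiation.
By repeated squaring mod 29: 4^{1}≡4, 4^{2}≡16, 4^{4}≡24, 4^{8}≡25. So 4^{8} ≡ 25 mod 29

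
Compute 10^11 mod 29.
By repeated squaring (mod 29): 10^{1}≡10, 10^{2}≡13, 10^{4}≡24, 10^{8}≡25. Then 10^{11} = 10^{8+2+1} ≡ 25 × 13 × 10 ≡ 2 (mod 29)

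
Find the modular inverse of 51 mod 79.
Since 79 is prime, by Fermat 51^(-1) ≡ 51^{77} ≡ 31 (mod 79). Verify: 51 × 31 = 1581 ≡ 1 (mod 79)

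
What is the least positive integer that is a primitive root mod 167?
g = 5. For each prime q|166: 5^{83}≡166, 5^{2}≡25, none ≡ 1, so ord_167(5) = 166 and 5 is a primitive root.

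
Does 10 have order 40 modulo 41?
10^{5} ≡ 1 mod 41 and 5 < 40, so ord_41(10) = 5 ≠ 40 and 10 is not a primitive root.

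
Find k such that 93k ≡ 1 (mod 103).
Since 103 is prime, by Fermat 93^(-1) ≡ 93^{101} ≡ 72 (mod 103). Verify: 93 × 72 = 6696 ≡ 1 (mod 103)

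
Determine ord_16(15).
Powers of 15 mod 16: 15^1≡15, 15^2≡1. ord_16(15) = 2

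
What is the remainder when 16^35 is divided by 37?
By repeated squaring mod 37: 16^{1}≡16, 16^{2}≡34, 16^{4}≡9, 16^{8}≡7, 16^{16}≡12, 16^{32}≡33. Then 16^{35} = 16^{32+2+1} ≡ 33 × 34 × 16 ≡ 7 mod 37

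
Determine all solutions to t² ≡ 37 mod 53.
The square roots of 37 mod 53 are 14 and 39. Verify: 14² = 196 ≡ 37 mod 53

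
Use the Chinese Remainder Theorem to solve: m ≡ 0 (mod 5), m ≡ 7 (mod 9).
M = 5 × 9 = 45. M₁ = 9, y₁ ≡ 4 (mod 5). M₂ = 5, y₂ ≡ 2 (mod 9). m = 0×9×4 + 7×5×2 ≡ 25 (mod 45)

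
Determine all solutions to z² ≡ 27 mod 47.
The square roots of 27 mod 47 are 36 and 11. Verify: 36² = 1296 ≡ 27 mod 47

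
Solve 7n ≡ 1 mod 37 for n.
Since 37 is prime, by Fermat 7^(-1) ≡ 7^{35} ≡ 16 mod 37. Verify: 7 × 16 = 112 ≡ 1 mod 37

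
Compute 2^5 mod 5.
Using Fermat: 2^{4} ≡ 1 mod 5. 5 ≡ 1 mod 4. So 2^{5} ≡ 2^{1} ≡ 2 mod 5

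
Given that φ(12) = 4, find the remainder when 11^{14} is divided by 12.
By Euler: 11^{4} ≡ 1 (mod 12) since gcd(11, 12) = 1. 14 = 3×4 + 2. So 11^{14} ≡ 11^{2} ≡ 1 (mod 12)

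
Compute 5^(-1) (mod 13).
Since 13 is prime, by Fermat 5^(-1) ≡ 5^{11} ≡ 8 (mod 13). Verify: 5 × 8 = 40 ≡ 1 (mod 13)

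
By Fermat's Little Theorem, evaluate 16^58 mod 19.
By Fermat: 16^{18} ≡ 1 (mod 19). 58 = 3×18 + 4. So 16^{58} ≡ 16^{4} ≡ 5 (mod 19)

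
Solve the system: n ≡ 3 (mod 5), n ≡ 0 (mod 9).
M = 5 × 9 = 45. M₁ = 9, y₁ ≡ 4 (mod 5). M₂ = 5, y₂ ≡ 2 (mod 9). n = 3×9×4 + 0×5×2 ≡ 18 (mod 45)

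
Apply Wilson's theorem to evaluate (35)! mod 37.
(36)! = (35)! × (36) ≡ -1 (mod 37). So (35)! ≡ -1 × (36)^(-1) ≡ (-1)×(-1) = 1 (mod 37)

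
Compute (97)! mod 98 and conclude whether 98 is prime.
(97)! mod 98 = 0. Since 0 ≢ -1 mod 98, 98 is not prime.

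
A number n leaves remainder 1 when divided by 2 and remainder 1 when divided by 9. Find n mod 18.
M = 2 × 9 = 18. M₁ = 9, y₁ ≡ 1 mod 2. M₂ = 2, y₂ ≡ 5 mod 9. n = 1×9×1 + 1×2×5 ≡ 1 mod 18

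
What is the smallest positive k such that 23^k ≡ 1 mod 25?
Powers of 23 mod 25: 23^1≡23, 23^2≡4, 23^3≡17, 23^4≡16, 23^5≡18, 23^6≡14, 23^7≡22, 23^8≡6, 23^9≡13, 23^10≡24, 23^11≡2, 23^12≡21, 23^13≡8, 23^14≡9, 23^15≡7, 23^16≡11, 23^17≡3, 23^18≡19, 23^19≡12, 23^20≡1. Order = 20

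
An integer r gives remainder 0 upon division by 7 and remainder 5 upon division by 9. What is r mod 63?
M = 7 × 9 = 63. M₁ = 9, y₁ ≡ 4 mod 7. M₂ = 7, y₂ ≡ 4 mod 9. r = 0×9×4 + 5×7×4 ≡ 14 mod 63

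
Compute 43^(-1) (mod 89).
Since 89 is prime, by Fermat 43^(-1) ≡ 43^{87} ≡ 29 (mod 89). Verify: 43 × 29 = 1247 ≡ 1 (mod 89)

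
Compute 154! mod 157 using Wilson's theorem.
(156)! = (154)! × (155) × (156) ≡ -1 mod 157. So (154)! ≡ -1 × [(156)(155)]^(-1) ≡ 78 mod 157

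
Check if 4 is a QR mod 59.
By Euler's criterion: 4^{29} ≡ 1 (mod 59). Since this equals 1, 4 is a QR.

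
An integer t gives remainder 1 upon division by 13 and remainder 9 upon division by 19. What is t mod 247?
M = 13 × 19 = 247. M₁ = 19, y₁ ≡ 11 mod 13. M₂ = 13, y₂ ≡ 3 mod 19. t = 1×19×11 + 9×13×3 ≡ 66 mod 247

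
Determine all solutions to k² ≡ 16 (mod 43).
The square roots of 16 mod 43 are 4 and 39. Verify: 4² = 16 ≡ 16 (mod 43)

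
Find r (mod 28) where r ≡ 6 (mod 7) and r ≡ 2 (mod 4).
M = 7 × 4 = 28. M₁ = 4, y₁ ≡ 2 (mod 7). M₂ = 7, y₂ ≡ 3 (mod 4). r = 6×4×2 + 2×7×3 ≡ 6 (mod 28)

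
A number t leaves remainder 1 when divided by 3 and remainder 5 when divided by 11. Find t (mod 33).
M = 3 × 11 = 33. M₁ = 11, y₁ ≡ 2 (mod 3). M₂ = 3, y₂ ≡ 4 (mod 11). t = 1×11×2 + 5×3×4 ≡ 16 (mod 33)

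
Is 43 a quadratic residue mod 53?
By Euler's criterion: 43^{26} ≡ 1 mod 53. Since this equals 1, 43 is a QR.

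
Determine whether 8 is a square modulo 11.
By Euler's criterion: 8^{5} ≡ 10 (mod 11). Since this equals -1 (≡ 10), 8 is not a QR.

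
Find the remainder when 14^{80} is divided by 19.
By Fermat: 14^{18} ≡ 1 (mod 19). 80 = 4×18 + 8. So 14^{80} ≡ 14^{8} ≡ 4 (mod 19)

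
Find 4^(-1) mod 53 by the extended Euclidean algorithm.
Extended GCD: 4(-13) + 53(1) = 1. So 4^(-1) ≡ -13 ≡ 40 mod 53. Verify: 4 × 40 = 160 ≡ 1 mod 53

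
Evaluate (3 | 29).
(3/29) = 3^{14} mod 29 = -1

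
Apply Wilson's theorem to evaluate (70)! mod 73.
(72)! = (70)! × (71) × (72) ≡ -1 mod 73. So (70)! ≡ -1 × [(72)(71)]^(-1) ≡ 36 mod 73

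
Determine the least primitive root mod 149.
g = 2. For each prime q|148: 2^{74}≡148, 2^{4}≡16, none ≡ 1, so ord_149(2) = 148 and 2 is a primitive root.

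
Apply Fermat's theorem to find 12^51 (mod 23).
By Fermat: 12^{22} ≡ 1 (mod 23). 51 = 2×22 + 7. So 12^{51} ≡ 12^{7} ≡ 16 (mod 23)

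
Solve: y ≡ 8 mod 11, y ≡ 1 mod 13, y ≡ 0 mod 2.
M = 11 × 13 × 2 = 286. M₁ = 26, y₁ ≡ 3 mod 11. M₂ = 22, y₂ ≡ 3 mod 13. M₃ = 143, y₃ ≡ 1 mod 2. y = 8×26×3 + 1×22×3 + 0×143×1 ≡ 118 mod 286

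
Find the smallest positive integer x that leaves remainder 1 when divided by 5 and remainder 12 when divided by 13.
M = 5 × 13 = 65. M₁ = 13, y₁ ≡ 2 (mod 5). M₂ = 5, y₂ ≡ 8 (mod 13). x = 1×13×2 + 12×5×8 ≡ 51 (mod 65)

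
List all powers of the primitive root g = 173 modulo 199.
173^1, 173^2, ..., 173^{198} mod 199: [173, 79, 135, 72, 118, 116, 168, 10, 138, 193, 156, 123, 185, 165, 88, 100, 186, 139, 167, 36, 59, 58, 84, 5, 69, 196, 78, 161, 192, 182, 44, 50, 93, 169, 183, 18, 129, 29, 42, 102, 134, 98, 39, 180, 96, 91, 22, 25, 146, 184, 191, 9, 164, 114, 21, 51, 67, 49, 119, 90, 48, 145, 11, 112, 73, 92, 195, 104, 82, 57, 110, 125, 133, 124, 159, 45, 24, 172, 105, 56, 136, 46, 197, 52, 41, 128, 55, 162, 166, 62, 179, 122, 12, 86, 152, 28, 68, 23, 198, 26, 120, 64, 127, 81, 83, 31, 189, 61, 6, 43, 76, 14, 34, 111, 99, 13, 60, 32, 163, 140, 141, 115, 194, 130, 3, 121, 38, 7, 17, 155, 149, 106, 30, 16, 181, 70, 170, 157, 97, 65, 101, 160, 19, 103, 108, 177, 174, 53, 15, 8, 190, 35, 85, 178, 148, 132, 150, 80, 109, 151, 54, 188, 87, 126, 107, 4, 95, 117, 142, 89, 74, 66, 75, 40, 154, 175, 27, 94, 143, 63, 153, 2, 147, 158, 71, 144, 37, 33, 137, 20, 77, 187, 113, 47, 171, 131, 176, 1]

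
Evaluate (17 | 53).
(17/53) = 17^{26} mod 53 = 1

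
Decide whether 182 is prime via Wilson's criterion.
(181)! mod 182 = 0. Since 0 ≢ -1 (mod 182), 182 is not prime.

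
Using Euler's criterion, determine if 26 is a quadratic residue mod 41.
By Euler's criterion: 26^{20} ≡ 40 (mod 41). Since this equals -1 (≡ 40), 26 is not a QR.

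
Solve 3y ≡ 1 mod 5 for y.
Since 5 is prime, by Fermat 3^(-1) ≡ 3^{3} ≡ 2 mod 5. Verify: 3 × 2 = 6 ≡ 1 mod 5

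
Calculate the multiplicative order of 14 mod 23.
Powers of 14 mod 23: 14^1≡14, 14^2≡12, 14^3≡7, 14^4≡6, 14^5≡15, 14^6≡3, 14^7≡19, 14^8≡13, 14^9≡21, 14^10≡18, 14^11≡22, 14^12≡9, 14^13≡11, 14^14≡16, 14^15≡17, 14^16≡8, 14^17≡20, 14^18≡4, 14^19≡10, 14^20≡2, 14^21≡5, 14^22≡1. So the order of 14 is 22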